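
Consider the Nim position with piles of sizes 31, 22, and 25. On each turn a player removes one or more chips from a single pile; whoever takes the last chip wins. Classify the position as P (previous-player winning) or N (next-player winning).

Write each in binary and XOR column by column:
  11111  (31)
  10110  (22)
  11001  (25)
  -----
  10000  (16)
The nim-sum is 16 ≠ 0, so this is an N-position: the player to move can win.

N-position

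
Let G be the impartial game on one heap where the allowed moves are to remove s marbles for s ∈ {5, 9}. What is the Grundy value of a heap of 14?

0

Build the Grundy sequence with g(k) = mex{g(k−s) : s ∈ {5, 9}, s ≤ k}:
g(0) = mex{} = 0
g(1) = mex{} = 0
g(2) = mex{} = 0
g(3) = mex{} = 0
g(4) = mex{} = 0
g(5) = mex{0} = 1
g(6) = mex{0} = 1
g(7) = mex{0} = 1
g(8) = mex{0} = 1
g(9) = mex{0} = 1
g(10) = mex{0,1} = 2
g(11) = mex{0,1} = 2
g(12) = mex{0,1} = 2
g(13) = mex{0,1} = 2
g(14) = mex{1} = 0
So g(14) = 0.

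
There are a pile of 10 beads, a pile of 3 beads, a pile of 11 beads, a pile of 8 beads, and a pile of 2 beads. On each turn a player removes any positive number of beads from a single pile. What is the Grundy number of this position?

Write each in binary and XOR column by column:
  1010  (10)
  0011  (3)
  1011  (11)
  1000  (8)
  0010  (2)
  ----
  1000  (8)

8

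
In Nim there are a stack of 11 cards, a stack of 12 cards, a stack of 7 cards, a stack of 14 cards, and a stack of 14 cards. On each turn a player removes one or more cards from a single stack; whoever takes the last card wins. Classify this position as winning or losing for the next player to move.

Compute the nim-sum pairwise:
11 ^ 12 = 7
7 ^ 7 = 0
0 ^ 14 = 14
14 ^ 14 = 0
The nim-sum is 0, so this is a P-position: the player to move is in a losing position under optimal play.

Losing position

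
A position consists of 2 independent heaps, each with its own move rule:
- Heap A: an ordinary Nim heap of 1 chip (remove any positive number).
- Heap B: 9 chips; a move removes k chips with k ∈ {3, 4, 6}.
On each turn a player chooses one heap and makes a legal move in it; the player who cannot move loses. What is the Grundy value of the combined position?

Heap A is a plain Nim heap of size 1, so its Grundy value is 1.
For heap B, compute g(0), g(1), … with moves {3, 4, 6}:
g(0) = mex{} = 0
g(1) = mex{} = 0
g(2) = mex{} = 0
g(3) = mex{0} = 1
g(4) = mex{0} = 1
g(5) = mex{0} = 1
g(6) = mex{0,1} = 2
g(7) = mex{0,1} = 2
g(8) = mex{0,1} = 2
g(9) = mex{1,2} = 0
So g(9) = 0.
By the Sprague-Grundy theorem, the Grundy value of a sum of independent games is the XOR of the component values.
Combined value = 1 ⊕ 0 = 1.

1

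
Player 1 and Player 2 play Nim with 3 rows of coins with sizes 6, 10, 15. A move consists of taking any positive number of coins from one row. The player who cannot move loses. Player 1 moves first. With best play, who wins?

Compute the nim-sum pairwise:
6 ^ 10 = 12
12 ^ 15 = 3
The nim-sum is 3 ≠ 0, so this is an N-position: the player to move can win; Player 1 has a winning move.

Player 1 wins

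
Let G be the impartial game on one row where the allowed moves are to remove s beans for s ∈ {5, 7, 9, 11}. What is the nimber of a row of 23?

1

Compute g(0), g(1), … for moves {5, 7, 9, 11}:
k:     0  1  2  3  4  5  6  7  8  9 10 11 12 13 14 15 16 17 18 19 20 21 22 23
g(k):  0  0  0  0  0  1  1  1  1  1  2  2  2  2  2  3  0  0  0  0  0  1  1  1
So g(23) = 1.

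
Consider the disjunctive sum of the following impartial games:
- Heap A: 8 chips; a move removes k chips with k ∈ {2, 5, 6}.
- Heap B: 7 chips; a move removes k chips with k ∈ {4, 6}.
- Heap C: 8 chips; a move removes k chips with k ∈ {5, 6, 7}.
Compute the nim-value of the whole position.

0

For heap A, compute g(0), g(1), … with moves {2, 5, 6}:
k:     0  1  2  3  4  5  6  7  8
g(k):  0  0  1  1  0  2  1  3  0
So g(8) = 0.
Grundy values for heap B (subtraction set {4, 6}):
k:     0  1  2  3  4  5  6  7
g(k):  0  0  0  0  1  1  1  1
So g(7) = 1.
For heap C, compute g(0), g(1), … with moves {5, 6, 7}:
g(0) = mex{} = 0
g(1) = mex{} = 0
g(2) = mex{} = 0
g(3) = mex{} = 0
g(4) = mex{} = 0
g(5) = mex{0} = 1
g(6) = mex{0} = 1
g(7) = mex{0} = 1
g(8) = mex{0} = 1
So g(8) = 1.
The value of a disjunctive sum is the nim-sum of the parts.
Combined value = 0 ⊕ 1 ⊕ 1 = 0.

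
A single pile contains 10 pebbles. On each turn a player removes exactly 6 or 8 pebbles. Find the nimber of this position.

Build the Grundy sequence with g(k) = mex{g(k−s) : s ∈ {6, 8}, s ≤ k}:
k:     0  1  2  3  4  5  6  7  8  9 10
g(k):  0  0  0  0  0  0  1  1  1  1  1
So g(10) = 1.

1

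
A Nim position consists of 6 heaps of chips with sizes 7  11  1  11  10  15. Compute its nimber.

3

Compute the nim-sum pairwise:
7 ^ 11 = 12
12 ^ 1 = 13
13 ^ 11 = 6
6 ^ 10 = 12
12 ^ 15 = 3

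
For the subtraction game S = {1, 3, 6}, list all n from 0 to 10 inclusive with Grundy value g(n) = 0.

0, 2, 4, 9

Compute g(0), g(1), … for moves {1, 3, 6}:
k:     0  1  2  3  4  5  6  7  8  9 10
g(k):  0  1  0  1  0  1  2  3  2  0  1
The P-positions (g = 0) in 0..10 are 0, 2, 4, 9.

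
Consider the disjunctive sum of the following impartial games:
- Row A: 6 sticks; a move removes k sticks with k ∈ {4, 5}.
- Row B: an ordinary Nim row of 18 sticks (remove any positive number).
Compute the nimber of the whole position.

For row A, compute g(0), g(1), … with moves {4, 5}:
k:     0  1  2  3  4  5  6
g(k):  0  0  0  0  1  1  1
So g(6) = 1.
Row B is a plain Nim row of size 18, so its Grundy value is 18.
By the Sprague-Grundy theorem, the Grundy value of a sum of independent games is the XOR of the component values.
Combined value = 1 XOR 18 = 19.

19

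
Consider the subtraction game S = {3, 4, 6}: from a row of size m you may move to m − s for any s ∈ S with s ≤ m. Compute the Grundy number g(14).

Compute g(0), g(1), … for moves {3, 4, 6}:
g(0) = mex{} = 0
g(1) = mex{} = 0
g(2) = mex{} = 0
g(3) = mex{0} = 1
g(4) = mex{0} = 1
g(5) = mex{0} = 1
g(6) = mex{0,1} = 2
g(7) = mex{0,1} = 2
g(8) = mex{0,1} = 2
g(9) = mex{1,2} = 0
g(10) = mex{1,2} = 0
g(11) = mex{1,2} = 0
g(12) = mex{0,2} = 1
g(13) = mex{0,2} = 1
g(14) = mex{0,2} = 1
So g(14) = 1.

1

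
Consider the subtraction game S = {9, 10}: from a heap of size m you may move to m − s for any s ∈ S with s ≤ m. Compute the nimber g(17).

1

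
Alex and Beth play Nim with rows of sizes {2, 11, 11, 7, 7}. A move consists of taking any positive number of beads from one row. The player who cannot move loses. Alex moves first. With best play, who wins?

Nim-sum: 2 ⊕ 11 ⊕ 11 ⊕ 7 ⊕ 7 = 2.
The nim-sum is 2 ≠ 0, so this is an N-position: the player to move can win; Alex has a winning move.

Alex wins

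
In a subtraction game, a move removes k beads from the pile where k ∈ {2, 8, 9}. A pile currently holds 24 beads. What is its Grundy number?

1

Compute g(0), g(1), … for moves {2, 8, 9}:
k:     0  1  2  3  4  5  6  7  8  9 10 11 12 13 14 15 16 17 18 19 20 21 22 23 24
g(k):  0  0  1  1  0  0  1  1  2  2  3  0  2  1  3  0  0  1  1  2  3  0  0  1  1
So g(24) = 1.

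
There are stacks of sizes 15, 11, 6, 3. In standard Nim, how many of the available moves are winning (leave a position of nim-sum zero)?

Compute the nim-sum pairwise:
15 ^ 11 = 4
4 ^ 6 = 2
2 ^ 3 = 1
The overall nim-sum is X = 1. A stack of size p has a winning move iff p XOR X < p (reduce it to p XOR X).
  15: 15 XOR 1 = 14 < 15 — winning move (to 14).
  11: 11 XOR 1 = 10 < 11 — winning move (to 10).
  6: 6 XOR 1 = 7 ≥ 6 — no move.
  3: 3 XOR 1 = 2 < 3 — winning move (to 2).
That gives 3 winning moves.

3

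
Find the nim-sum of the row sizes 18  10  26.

2

In binary:
  10010  (18)
  01010  (10)
  11010  (26)
  -----
  00010  (2)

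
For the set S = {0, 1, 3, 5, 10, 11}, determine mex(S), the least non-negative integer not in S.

The values 0, 1 are all present; 2 is the first non-negative integer missing from the set.

2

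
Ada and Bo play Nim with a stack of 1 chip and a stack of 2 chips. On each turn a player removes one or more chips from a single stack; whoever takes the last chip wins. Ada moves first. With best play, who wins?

Ada wins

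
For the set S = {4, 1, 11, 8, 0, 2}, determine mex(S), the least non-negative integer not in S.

The values 0, 1, 2 are all present; 3 is the first non-negative integer missing from the set.

3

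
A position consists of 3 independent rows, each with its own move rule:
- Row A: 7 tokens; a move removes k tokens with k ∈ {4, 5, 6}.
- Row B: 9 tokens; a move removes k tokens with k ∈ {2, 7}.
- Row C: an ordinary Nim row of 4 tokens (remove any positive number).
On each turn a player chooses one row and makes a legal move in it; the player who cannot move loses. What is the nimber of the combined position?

Grundy values for row A (subtraction set {4, 5, 6}):
k:     0  1  2  3  4  5  6  7
g(k):  0  0  0  0  1  1  1  1
So g(7) = 1.
For row B, compute g(0), g(1), … with moves {2, 7}:
k:     0  1  2  3  4  5  6  7  8  9
g(k):  0  0  1  1  0  0  1  1  2  0
So g(9) = 0.
Row C is a plain Nim row of size 4, so its Grundy value is 4.
By the Sprague-Grundy theorem, the Grundy value of a sum of independent games is the XOR of the component values.
Combined value = 1 XOR 0 XOR 4 = 5.

5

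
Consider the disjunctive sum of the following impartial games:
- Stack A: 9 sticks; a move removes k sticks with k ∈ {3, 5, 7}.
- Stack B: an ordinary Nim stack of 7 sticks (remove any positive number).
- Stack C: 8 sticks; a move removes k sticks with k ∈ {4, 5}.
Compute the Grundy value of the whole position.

6

Grundy values for stack A (subtraction set {3, 5, 7}):
k:     0  1  2  3  4  5  6  7  8  9
g(k):  0  0  0  1  1  1  2  2  2  3
So g(9) = 3.
Stack B is a plain Nim stack of size 7, so its Grundy value is 7.
For stack C, compute g(0), g(1), … with moves {4, 5}:
g(0) = mex{} = 0
g(1) = mex{} = 0
g(2) = mex{} = 0
g(3) = mex{} = 0
g(4) = mex{0} = 1
g(5) = mex{0} = 1
g(6) = mex{0} = 1
g(7) = mex{0} = 1
g(8) = mex{0,1} = 2
So g(8) = 2.
The value of a disjunctive sum is the nim-sum of the parts.
Combined value = 3 XOR 7 XOR 2 = 6.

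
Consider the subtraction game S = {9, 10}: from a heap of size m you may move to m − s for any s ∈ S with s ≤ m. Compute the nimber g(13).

Build the Grundy sequence with g(k) = mex{g(k−s) : s ∈ {9, 10}, s ≤ k}:
g(0) = mex{} = 0
g(1) = mex{} = 0
g(2) = mex{} = 0
g(3) = mex{} = 0
g(4) = mex{} = 0
g(5) = mex{} = 0
g(6) = mex{} = 0
g(7) = mex{} = 0
g(8) = mex{} = 0
g(9) = mex{0} = 1
g(10) = mex{0} = 1
g(11) = mex{0} = 1
g(12) = mex{0} = 1
g(13) = mex{0} = 1
So g(13) = 1.

1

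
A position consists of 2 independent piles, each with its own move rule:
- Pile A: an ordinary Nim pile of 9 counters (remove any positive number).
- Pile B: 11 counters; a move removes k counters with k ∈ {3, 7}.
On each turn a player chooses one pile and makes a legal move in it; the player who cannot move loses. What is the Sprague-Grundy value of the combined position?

9

Pile A is a plain Nim pile of size 9, so its Grundy value is 9.
For pile B, compute g(0), g(1), … with moves {3, 7}:
g(0) = mex{} = 0
g(1) = mex{} = 0
g(2) = mex{} = 0
g(3) = mex{0} = 1
g(4) = mex{0} = 1
g(5) = mex{0} = 1
g(6) = mex{1} = 0
g(7) = mex{0,1} = 2
g(8) = mex{0,1} = 2
g(9) = mex{0} = 1
g(10) = mex{1,2} = 0
g(11) = mex{1,2} = 0
So g(11) = 0.
By the Sprague-Grundy theorem, the Grundy value of a sum of independent games is the XOR of the component values.
Combined value = 9 ⊕ 0 = 9.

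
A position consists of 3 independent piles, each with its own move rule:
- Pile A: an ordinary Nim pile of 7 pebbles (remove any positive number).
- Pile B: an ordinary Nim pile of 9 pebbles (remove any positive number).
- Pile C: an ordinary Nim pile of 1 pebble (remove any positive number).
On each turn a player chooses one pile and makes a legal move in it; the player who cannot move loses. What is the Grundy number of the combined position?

Pile A is a plain Nim pile of size 7, so its Grundy value is 7.
Pile B is a plain Nim pile of size 9, so its Grundy value is 9.
Pile C is a plain Nim pile of size 1, so its Grundy value is 1.
The value of a disjunctive sum is the nim-sum of the parts.
Combined value = 7 XOR 9 XOR 1 = 15.

15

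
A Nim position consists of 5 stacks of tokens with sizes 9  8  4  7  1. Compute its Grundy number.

3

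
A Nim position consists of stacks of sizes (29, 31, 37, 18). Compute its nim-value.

Nim-sum: 29 ^ 31 ^ 37 ^ 18 = 53.

53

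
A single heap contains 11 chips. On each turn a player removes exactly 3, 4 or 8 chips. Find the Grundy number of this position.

Grundy values for subtraction set {3, 4, 8}:
g(0) = mex{} = 0
g(1) = mex{} = 0
g(2) = mex{} = 0
g(3) = mex{0} = 1
g(4) = mex{0} = 1
g(5) = mex{0} = 1
g(6) = mex{0,1} = 2
g(7) = mex{1} = 0
g(8) = mex{0,1} = 2
g(9) = mex{0,1,2} = 3
g(10) = mex{0,2} = 1
g(11) = mex{0,1,2} = 3
So g(11) = 3.

3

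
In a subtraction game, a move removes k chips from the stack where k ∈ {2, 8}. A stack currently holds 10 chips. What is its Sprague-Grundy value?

Build the Grundy sequence with g(k) = mex{g(k−s) : s ∈ {2, 8}, s ≤ k}:
g(0) = mex{} = 0
g(1) = mex{} = 0
g(2) = mex{0} = 1
g(3) = mex{0} = 1
g(4) = mex{1} = 0
g(5) = mex{1} = 0
g(6) = mex{0} = 1
g(7) = mex{0} = 1
g(8) = mex{0,1} = 2
g(9) = mex{0,1} = 2
g(10) = mex{1,2} = 0
So g(10) = 0.

0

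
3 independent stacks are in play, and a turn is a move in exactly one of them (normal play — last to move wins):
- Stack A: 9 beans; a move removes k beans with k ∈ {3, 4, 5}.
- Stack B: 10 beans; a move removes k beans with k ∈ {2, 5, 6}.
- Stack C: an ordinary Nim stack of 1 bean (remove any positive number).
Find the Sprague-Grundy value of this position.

0

For stack A, compute g(0), g(1), … with moves {3, 4, 5}:
g(0) = mex{} = 0
g(1) = mex{} = 0
g(2) = mex{} = 0
g(3) = mex{0} = 1
g(4) = mex{0} = 1
g(5) = mex{0} = 1
g(6) = mex{0,1} = 2
g(7) = mex{0,1} = 2
g(8) = mex{1} = 0
g(9) = mex{1,2} = 0
So g(9) = 0.
Grundy values for stack B (subtraction set {2, 5, 6}):
k:     0  1  2  3  4  5  6  7  8  9 10
g(k):  0  0  1  1  0  2  1  3  0  2  1
So g(10) = 1.
Stack C is a plain Nim stack of size 1, so its Grundy value is 1.
By the Sprague-Grundy theorem, the Grundy value of a sum of independent games is the XOR of the component values.
Combined value = 0 ⊕ 1 ⊕ 1 = 0.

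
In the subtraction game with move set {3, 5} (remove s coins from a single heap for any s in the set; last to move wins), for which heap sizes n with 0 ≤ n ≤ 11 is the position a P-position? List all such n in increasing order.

0, 1, 2, 8, 9, 10

Compute g(0), g(1), … for moves {3, 5}:
g(0) = mex{} = 0
g(1) = mex{} = 0
g(2) = mex{} = 0
g(3) = mex{0} = 1
g(4) = mex{0} = 1
g(5) = mex{0} = 1
g(6) = mex{0,1} = 2
g(7) = mex{0,1} = 2
g(8) = mex{1} = 0
g(9) = mex{1,2} = 0
g(10) = mex{1,2} = 0
g(11) = mex{0,2} = 1
The P-positions (g = 0) in 0..11 are 0, 1, 2, 8, 9, 10.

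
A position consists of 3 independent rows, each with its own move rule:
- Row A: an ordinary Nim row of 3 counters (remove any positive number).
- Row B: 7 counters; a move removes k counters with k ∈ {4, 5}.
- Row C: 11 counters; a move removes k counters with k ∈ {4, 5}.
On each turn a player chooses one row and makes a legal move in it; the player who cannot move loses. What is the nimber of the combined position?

Row A is a plain Nim row of size 3, so its Grundy value is 3.
Grundy values for row B (subtraction set {4, 5}):
g(0) = mex{} = 0
g(1) = mex{} = 0
g(2) = mex{} = 0
g(3) = mex{} = 0
g(4) = mex{0} = 1
g(5) = mex{0} = 1
g(6) = mex{0} = 1
g(7) = mex{0} = 1
So g(7) = 1.
Grundy values for row C (subtraction set {4, 5}):
g(0) = mex{} = 0
g(1) = mex{} = 0
g(2) = mex{} = 0
g(3) = mex{} = 0
g(4) = mex{0} = 1
g(5) = mex{0} = 1
g(6) = mex{0} = 1
g(7) = mex{0} = 1
g(8) = mex{0,1} = 2
g(9) = mex{1} = 0
g(10) = mex{1} = 0
g(11) = mex{1} = 0
So g(11) = 0.
The value of a disjunctive sum is the nim-sum of the parts.
Combined value = 3 ⊕ 1 ⊕ 0 = 2.

2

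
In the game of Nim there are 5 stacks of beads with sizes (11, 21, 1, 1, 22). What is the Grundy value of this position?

Compute the nim-sum pairwise:
11 ⊕ 21 = 30
30 ⊕ 1 = 31
31 ⊕ 1 = 30
30 ⊕ 22 = 8

8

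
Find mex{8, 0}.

0 is in the set but 1 is not, so the mex is 1.

1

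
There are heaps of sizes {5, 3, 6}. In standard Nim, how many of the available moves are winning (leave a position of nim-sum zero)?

0

Nim-sum: 5 XOR 3 XOR 6 = 0.
The nim-sum is already 0, so every move leaves a nonzero nim-sum — there are no winning moves.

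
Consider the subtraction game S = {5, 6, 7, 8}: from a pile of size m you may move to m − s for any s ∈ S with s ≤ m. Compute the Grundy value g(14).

0

Grundy values for subtraction set {5, 6, 7, 8}:
g(0) = mex{} = 0
g(1) = mex{} = 0
g(2) = mex{} = 0
g(3) = mex{} = 0
g(4) = mex{} = 0
g(5) = mex{0} = 1
g(6) = mex{0} = 1
g(7) = mex{0} = 1
g(8) = mex{0} = 1
g(9) = mex{0} = 1
g(10) = mex{0,1} = 2
g(11) = mex{0,1} = 2
g(12) = mex{0,1} = 2
g(13) = mex{1} = 0
g(14) = mex{1} = 0
So g(14) = 0.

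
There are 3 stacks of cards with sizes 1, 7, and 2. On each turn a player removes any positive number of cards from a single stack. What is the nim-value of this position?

4

Compute the nim-sum pairwise:
1 XOR 7 = 6
6 XOR 2 = 4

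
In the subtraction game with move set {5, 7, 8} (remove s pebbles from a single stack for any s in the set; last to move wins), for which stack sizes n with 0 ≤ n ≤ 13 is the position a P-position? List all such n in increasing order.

0, 1, 2, 3, 4, 13

Compute g(0), g(1), … for moves {5, 7, 8}:
g(0) = mex{} = 0
g(1) = mex{} = 0
g(2) = mex{} = 0
g(3) = mex{} = 0
g(4) = mex{} = 0
g(5) = mex{0} = 1
g(6) = mex{0} = 1
g(7) = mex{0} = 1
g(8) = mex{0} = 1
g(9) = mex{0} = 1
g(10) = mex{0,1} = 2
g(11) = mex{0,1} = 2
g(12) = mex{0,1} = 2
g(13) = mex{1} = 0
The P-positions (g = 0) in 0..13 are 0, 1, 2, 3, 4, 13.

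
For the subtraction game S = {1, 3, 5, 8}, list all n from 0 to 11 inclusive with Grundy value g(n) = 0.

Grundy values for subtraction set {1, 3, 5, 8}:
g(0) = mex{} = 0
g(1) = mex{0} = 1
g(2) = mex{1} = 0
g(3) = mex{0} = 1
g(4) = mex{1} = 0
g(5) = mex{0} = 1
g(6) = mex{1} = 0
g(7) = mex{0} = 1
g(8) = mex{0,1} = 2
g(9) = mex{0,1,2} = 3
g(10) = mex{0,1,3} = 2
g(11) = mex{0,1,2} = 3
The P-positions (g = 0) in 0..11 are 0, 2, 4, 6.

0, 2, 4, 6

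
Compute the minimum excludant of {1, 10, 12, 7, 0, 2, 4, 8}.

3

The values 0, 1, 2 are all present; 3 is the first non-negative integer missing from the set.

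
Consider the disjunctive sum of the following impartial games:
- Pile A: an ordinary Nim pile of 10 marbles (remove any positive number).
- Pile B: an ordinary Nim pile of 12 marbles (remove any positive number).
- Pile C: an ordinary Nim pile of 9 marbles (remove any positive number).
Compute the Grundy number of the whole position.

15

Pile A is a plain Nim pile of size 10, so its Grundy value is 10.
Pile B is a plain Nim pile of size 12, so its Grundy value is 12.
Pile C is a plain Nim pile of size 9, so its Grundy value is 9.
By the Sprague-Grundy theorem, the Grundy value of a sum of independent games is the XOR of the component values.
Combined value = 10 XOR 12 XOR 9 = 15.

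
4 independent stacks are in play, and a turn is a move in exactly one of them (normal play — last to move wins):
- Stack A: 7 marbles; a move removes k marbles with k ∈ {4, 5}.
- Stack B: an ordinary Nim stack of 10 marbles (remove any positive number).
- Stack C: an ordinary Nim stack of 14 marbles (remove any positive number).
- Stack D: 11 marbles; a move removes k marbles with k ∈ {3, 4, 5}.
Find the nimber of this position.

For stack A, compute g(0), g(1), … with moves {4, 5}:
g(0) = mex{} = 0
g(1) = mex{} = 0
g(2) = mex{} = 0
g(3) = mex{} = 0
g(4) = mex{0} = 1
g(5) = mex{0} = 1
g(6) = mex{0} = 1
g(7) = mex{0} = 1
So g(7) = 1.
Stack B is a plain Nim stack of size 10, so its Grundy value is 10.
Stack C is a plain Nim stack of size 14, so its Grundy value is 14.
For stack D, compute g(0), g(1), … with moves {3, 4, 5}:
k:     0  1  2  3  4  5  6  7  8  9 10 11
g(k):  0  0  0  1  1  1  2  2  0  0  0  1
So g(11) = 1.
The value of a disjunctive sum is the nim-sum of the parts.
Combined value = 1 ⊕ 10 ⊕ 14 ⊕ 1 = 4.

4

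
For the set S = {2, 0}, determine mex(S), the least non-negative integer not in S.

0 is in the set but 1 is not, so the mex is 1.

1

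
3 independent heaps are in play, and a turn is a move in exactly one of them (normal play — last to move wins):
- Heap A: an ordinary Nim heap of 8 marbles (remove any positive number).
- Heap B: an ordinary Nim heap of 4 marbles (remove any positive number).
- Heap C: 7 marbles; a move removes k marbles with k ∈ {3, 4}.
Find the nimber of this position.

Heap A is a plain Nim heap of size 8, so its Grundy value is 8.
Heap B is a plain Nim heap of size 4, so its Grundy value is 4.
Build the Grundy sequence for heap C with g(k) = mex{g(k−s) : s ∈ {3, 4}, s ≤ k}:
g(0) = mex{} = 0
g(1) = mex{} = 0
g(2) = mex{} = 0
g(3) = mex{0} = 1
g(4) = mex{0} = 1
g(5) = mex{0} = 1
g(6) = mex{0,1} = 2
g(7) = mex{1} = 0
So g(7) = 0.
The value of a disjunctive sum is the nim-sum of the parts.
Combined value = 8 XOR 4 XOR 0 = 12.

12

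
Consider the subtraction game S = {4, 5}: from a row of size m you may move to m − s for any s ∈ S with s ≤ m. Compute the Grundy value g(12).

0

Compute g(0), g(1), … for moves {4, 5}:
g(0) = mex{} = 0
g(1) = mex{} = 0
g(2) = mex{} = 0
g(3) = mex{} = 0
g(4) = mex{0} = 1
g(5) = mex{0} = 1
g(6) = mex{0} = 1
g(7) = mex{0} = 1
g(8) = mex{0,1} = 2
g(9) = mex{1} = 0
g(10) = mex{1} = 0
g(11) = mex{1} = 0
g(12) = mex{1,2} = 0
So g(12) = 0.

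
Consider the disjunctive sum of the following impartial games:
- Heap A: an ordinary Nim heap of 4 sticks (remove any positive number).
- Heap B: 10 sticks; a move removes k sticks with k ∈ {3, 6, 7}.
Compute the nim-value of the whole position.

Heap A is a plain Nim heap of size 4, so its Grundy value is 4.
Build the Grundy sequence for heap B with g(k) = mex{g(k−s) : s ∈ {3, 6, 7}, s ≤ k}:
g(0) = mex{} = 0
g(1) = mex{} = 0
g(2) = mex{} = 0
g(3) = mex{0} = 1
g(4) = mex{0} = 1
g(5) = mex{0} = 1
g(6) = mex{0,1} = 2
g(7) = mex{0,1} = 2
g(8) = mex{0,1} = 2
g(9) = mex{0,1,2} = 3
g(10) = mex{1,2} = 0
So g(10) = 0.
By the Sprague-Grundy theorem, the Grundy value of a sum of independent games is the XOR of the component values.
Combined value = 4 ⊕ 0 = 4.

4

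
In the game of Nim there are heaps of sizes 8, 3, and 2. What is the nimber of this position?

9

Compute the nim-sum pairwise:
8 ^ 3 = 11
11 ^ 2 = 9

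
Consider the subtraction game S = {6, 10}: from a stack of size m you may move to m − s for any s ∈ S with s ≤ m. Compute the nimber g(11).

Build the Grundy sequence with g(k) = mex{g(k−s) : s ∈ {6, 10}, s ≤ k}:
k:     0  1  2  3  4  5  6  7  8  9 10 11
g(k):  0  0  0  0  0  0  1  1  1  1  1  1
So g(11) = 1.

1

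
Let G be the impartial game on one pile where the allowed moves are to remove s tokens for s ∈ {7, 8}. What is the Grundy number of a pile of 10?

Grundy values for subtraction set {7, 8}:
g(0) = mex{} = 0
g(1) = mex{} = 0
g(2) = mex{} = 0
g(3) = mex{} = 0
g(4) = mex{} = 0
g(5) = mex{} = 0
g(6) = mex{} = 0
g(7) = mex{0} = 1
g(8) = mex{0} = 1
g(9) = mex{0} = 1
g(10) = mex{0} = 1
So g(10) = 1.

1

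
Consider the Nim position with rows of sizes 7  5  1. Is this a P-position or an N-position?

Nim-sum: 7 XOR 5 XOR 1 = 3.
The nim-sum is 3 ≠ 0, so this is an N-position: the player to move can win.

N-position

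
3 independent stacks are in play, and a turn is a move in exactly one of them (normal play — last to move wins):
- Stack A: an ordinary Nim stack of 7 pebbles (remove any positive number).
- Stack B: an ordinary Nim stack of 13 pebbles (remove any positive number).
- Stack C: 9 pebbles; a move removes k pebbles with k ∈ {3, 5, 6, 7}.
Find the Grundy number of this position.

Stack A is a plain Nim stack of size 7, so its Grundy value is 7.
Stack B is a plain Nim stack of size 13, so its Grundy value is 13.
Build the Grundy sequence for stack C with g(k) = mex{g(k−s) : s ∈ {3, 5, 6, 7}, s ≤ k}:
k:     0  1  2  3  4  5  6  7  8  9
g(k):  0  0  0  1  1  1  2  2  2  3
So g(9) = 3.
The value of a disjunctive sum is the nim-sum of the parts.
Combined value = 7 XOR 13 XOR 3 = 9.

9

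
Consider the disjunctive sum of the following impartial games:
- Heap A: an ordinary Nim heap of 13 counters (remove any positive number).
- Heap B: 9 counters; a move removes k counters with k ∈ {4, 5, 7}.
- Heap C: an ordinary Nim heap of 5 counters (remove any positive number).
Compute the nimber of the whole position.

Heap A is a plain Nim heap of size 13, so its Grundy value is 13.
Grundy values for heap B (subtraction set {4, 5, 7}):
k:     0  1  2  3  4  5  6  7  8  9
g(k):  0  0  0  0  1  1  1  1  2  2
So g(9) = 2.
Heap C is a plain Nim heap of size 5, so its Grundy value is 5.
The value of a disjunctive sum is the nim-sum of the parts.
Combined value = 13 ⊕ 2 ⊕ 5 = 10.

10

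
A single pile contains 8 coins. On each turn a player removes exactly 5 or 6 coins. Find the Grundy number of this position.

1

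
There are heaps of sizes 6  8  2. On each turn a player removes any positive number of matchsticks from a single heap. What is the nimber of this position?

Bitwise XOR of the heap sizes:
  0110  (6)
  1000  (8)
  0010  (2)
  ----
  1100  (12)

12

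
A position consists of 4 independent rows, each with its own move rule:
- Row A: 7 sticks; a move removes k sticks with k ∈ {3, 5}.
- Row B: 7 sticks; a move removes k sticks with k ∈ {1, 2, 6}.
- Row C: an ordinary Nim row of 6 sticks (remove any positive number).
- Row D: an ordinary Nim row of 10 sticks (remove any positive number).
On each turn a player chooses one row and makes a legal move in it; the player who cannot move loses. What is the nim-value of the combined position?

14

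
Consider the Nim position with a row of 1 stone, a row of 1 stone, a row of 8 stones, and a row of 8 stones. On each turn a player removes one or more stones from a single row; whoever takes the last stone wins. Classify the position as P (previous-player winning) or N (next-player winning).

P-position

Nim-sum: 1 XOR 1 XOR 8 XOR 8 = 0.
The nim-sum is 0, so this is a P-position: the player to move is in a losing position under optimal play.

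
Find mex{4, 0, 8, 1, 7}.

The values 0, 1 are all present; 2 is the first non-negative integer missing from the set.

2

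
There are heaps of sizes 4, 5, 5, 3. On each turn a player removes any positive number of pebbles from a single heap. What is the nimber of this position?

Nim-sum: 4 ⊕ 5 ⊕ 5 ⊕ 3 = 7.

7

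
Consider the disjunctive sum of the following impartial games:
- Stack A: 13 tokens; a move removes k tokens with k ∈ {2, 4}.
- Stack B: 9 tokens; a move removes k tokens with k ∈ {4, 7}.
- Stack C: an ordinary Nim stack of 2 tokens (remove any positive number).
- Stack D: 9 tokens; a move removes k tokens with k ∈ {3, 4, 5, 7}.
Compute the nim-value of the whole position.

3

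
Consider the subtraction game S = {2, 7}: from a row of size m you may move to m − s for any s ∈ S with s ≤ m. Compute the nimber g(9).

Grundy values for subtraction set {2, 7}:
g(0) = mex{} = 0
g(1) = mex{} = 0
g(2) = mex{0} = 1
g(3) = mex{0} = 1
g(4) = mex{1} = 0
g(5) = mex{1} = 0
g(6) = mex{0} = 1
g(7) = mex{0} = 1
g(8) = mex{0,1} = 2
g(9) = mex{1} = 0
So g(9) = 0.

0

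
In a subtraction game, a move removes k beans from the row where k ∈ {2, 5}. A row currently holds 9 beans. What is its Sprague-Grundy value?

1

Grundy values for subtraction set {2, 5}:
k:     0  1  2  3  4  5  6  7  8  9
g(k):  0  0  1  1  0  2  1  0  0  1
So g(9) = 1.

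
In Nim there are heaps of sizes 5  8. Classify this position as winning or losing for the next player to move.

Nim-sum: 5 ⊕ 8 = 13.
The nim-sum is 13 ≠ 0, so this is an N-position: the player to move can win.

Winning position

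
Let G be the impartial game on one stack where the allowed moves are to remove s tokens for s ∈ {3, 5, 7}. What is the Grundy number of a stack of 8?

2

Build the Grundy sequence with g(k) = mex{g(k−s) : s ∈ {3, 5, 7}, s ≤ k}:
g(0) = mex{} = 0
g(1) = mex{} = 0
g(2) = mex{} = 0
g(3) = mex{0} = 1
g(4) = mex{0} = 1
g(5) = mex{0} = 1
g(6) = mex{0,1} = 2
g(7) = mex{0,1} = 2
g(8) = mex{0,1} = 2
So g(8) = 2.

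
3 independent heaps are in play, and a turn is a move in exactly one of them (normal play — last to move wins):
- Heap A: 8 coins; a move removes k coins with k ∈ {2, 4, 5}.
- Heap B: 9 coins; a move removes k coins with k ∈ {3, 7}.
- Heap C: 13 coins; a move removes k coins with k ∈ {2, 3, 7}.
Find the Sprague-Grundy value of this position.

0

For heap A, compute g(0), g(1), … with moves {2, 4, 5}:
g(0) = mex{} = 0
g(1) = mex{} = 0
g(2) = mex{0} = 1
g(3) = mex{0} = 1
g(4) = mex{0,1} = 2
g(5) = mex{0,1} = 2
g(6) = mex{0,1,2} = 3
g(7) = mex{1,2} = 0
g(8) = mex{1,2,3} = 0
So g(8) = 0.
Build the Grundy sequence for heap B with g(k) = mex{g(k−s) : s ∈ {3, 7}, s ≤ k}:
g(0) = mex{} = 0
g(1) = mex{} = 0
g(2) = mex{} = 0
g(3) = mex{0} = 1
g(4) = mex{0} = 1
g(5) = mex{0} = 1
g(6) = mex{1} = 0
g(7) = mex{0,1} = 2
g(8) = mex{0,1} = 2
g(9) = mex{0} = 1
So g(9) = 1.
Build the Grundy sequence for heap C with g(k) = mex{g(k−s) : s ∈ {2, 3, 7}, s ≤ k}:
g(0) = mex{} = 0
g(1) = mex{} = 0
g(2) = mex{0} = 1
g(3) = mex{0} = 1
g(4) = mex{0,1} = 2
g(5) = mex{1} = 0
g(6) = mex{1,2} = 0
g(7) = mex{0,2} = 1
g(8) = mex{0} = 1
g(9) = mex{0,1} = 2
g(10) = mex{1} = 0
g(11) = mex{1,2} = 0
g(12) = mex{0,2} = 1
g(13) = mex{0} = 1
So g(13) = 1.
The value of a disjunctive sum is the nim-sum of the parts.
Combined value = 0 XOR 1 XOR 1 = 0.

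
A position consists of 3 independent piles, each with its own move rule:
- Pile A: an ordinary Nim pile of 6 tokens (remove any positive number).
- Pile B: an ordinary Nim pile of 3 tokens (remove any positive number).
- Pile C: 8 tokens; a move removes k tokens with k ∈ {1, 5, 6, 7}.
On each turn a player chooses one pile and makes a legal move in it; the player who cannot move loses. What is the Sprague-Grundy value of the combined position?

Pile A is a plain Nim pile of size 6, so its Grundy value is 6.
Pile B is a plain Nim pile of size 3, so its Grundy value is 3.
For pile C, compute g(0), g(1), … with moves {1, 5, 6, 7}:
g(0) = mex{} = 0
g(1) = mex{0} = 1
g(2) = mex{1} = 0
g(3) = mex{0} = 1
g(4) = mex{1} = 0
g(5) = mex{0} = 1
g(6) = mex{0,1} = 2
g(7) = mex{0,1,2} = 3
g(8) = mex{0,1,3} = 2
So g(8) = 2.
By the Sprague-Grundy theorem, the Grundy value of a sum of independent games is the XOR of the component values.
Combined value = 6 ⊕ 3 ⊕ 2 = 7.

7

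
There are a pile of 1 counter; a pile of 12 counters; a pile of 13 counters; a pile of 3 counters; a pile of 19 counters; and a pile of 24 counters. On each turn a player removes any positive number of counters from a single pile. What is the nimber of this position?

8

Bitwise XOR of the heap sizes:
  00001  (1)
  01100  (12)
  01101  (13)
  00011  (3)
  10011  (19)
  11000  (24)
  -----
  01000  (8)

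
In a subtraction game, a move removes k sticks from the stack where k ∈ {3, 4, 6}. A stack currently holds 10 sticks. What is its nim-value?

0

Build the Grundy sequence with g(k) = mex{g(k−s) : s ∈ {3, 4, 6}, s ≤ k}:
g(0) = mex{} = 0
g(1) = mex{} = 0
g(2) = mex{} = 0
g(3) = mex{0} = 1
g(4) = mex{0} = 1
g(5) = mex{0} = 1
g(6) = mex{0,1} = 2
g(7) = mex{0,1} = 2
g(8) = mex{0,1} = 2
g(9) = mex{1,2} = 0
g(10) = mex{1,2} = 0
So g(10) = 0.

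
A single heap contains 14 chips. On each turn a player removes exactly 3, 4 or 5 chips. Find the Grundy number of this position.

2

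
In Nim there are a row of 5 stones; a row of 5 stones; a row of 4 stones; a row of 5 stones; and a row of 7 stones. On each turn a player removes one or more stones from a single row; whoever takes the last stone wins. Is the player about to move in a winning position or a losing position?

Compute the nim-sum pairwise:
5 XOR 5 = 0
0 XOR 4 = 4
4 XOR 5 = 1
1 XOR 7 = 6
The nim-sum is 6 ≠ 0, so this is an N-position: the player to move can win.

Winning position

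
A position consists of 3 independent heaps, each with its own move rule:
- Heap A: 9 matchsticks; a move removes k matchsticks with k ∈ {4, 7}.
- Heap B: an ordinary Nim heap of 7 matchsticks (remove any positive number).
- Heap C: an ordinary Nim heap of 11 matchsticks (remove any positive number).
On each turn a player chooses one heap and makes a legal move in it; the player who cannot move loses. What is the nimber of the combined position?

For heap A, compute g(0), g(1), … with moves {4, 7}:
g(0) = mex{} = 0
g(1) = mex{} = 0
g(2) = mex{} = 0
g(3) = mex{} = 0
g(4) = mex{0} = 1
g(5) = mex{0} = 1
g(6) = mex{0} = 1
g(7) = mex{0} = 1
g(8) = mex{0,1} = 2
g(9) = mex{0,1} = 2
So g(9) = 2.
Heap B is a plain Nim heap of size 7, so its Grundy value is 7.
Heap C is a plain Nim heap of size 11, so its Grundy value is 11.
The value of a disjunctive sum is the nim-sum of the parts.
Combined value = 2 XOR 7 XOR 11 = 14.

14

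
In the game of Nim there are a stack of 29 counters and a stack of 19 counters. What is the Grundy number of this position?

14

Nim-sum: 29 ⊕ 19 = 14.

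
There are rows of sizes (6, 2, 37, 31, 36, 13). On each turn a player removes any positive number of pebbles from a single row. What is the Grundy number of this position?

23

Compute the nim-sum pairwise:
6 ^ 2 = 4
4 ^ 37 = 33
33 ^ 31 = 62
62 ^ 36 = 26
26 ^ 13 = 23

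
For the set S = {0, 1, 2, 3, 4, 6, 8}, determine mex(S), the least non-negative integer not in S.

5

The values 0, 1, 2, 3, 4 are all present; 5 is the first non-negative integer missing from the set.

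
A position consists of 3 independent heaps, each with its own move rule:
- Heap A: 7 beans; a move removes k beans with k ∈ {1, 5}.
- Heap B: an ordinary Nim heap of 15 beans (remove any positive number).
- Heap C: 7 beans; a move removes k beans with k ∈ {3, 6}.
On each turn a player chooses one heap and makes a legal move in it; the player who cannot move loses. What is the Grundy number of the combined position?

Build the Grundy sequence for heap A with g(k) = mex{g(k−s) : s ∈ {1, 5}, s ≤ k}:
g(0) = mex{} = 0
g(1) = mex{0} = 1
g(2) = mex{1} = 0
g(3) = mex{0} = 1
g(4) = mex{1} = 0
g(5) = mex{0} = 1
g(6) = mex{1} = 0
g(7) = mex{0} = 1
So g(7) = 1.
Heap B is a plain Nim heap of size 15, so its Grundy value is 15.
Grundy values for heap C (subtraction set {3, 6}):
k:     0  1  2  3  4  5  6  7
g(k):  0  0  0  1  1  1  2  2
So g(7) = 2.
By the Sprague-Grundy theorem, the Grundy value of a sum of independent games is the XOR of the component values.
Combined value = 1 ⊕ 15 ⊕ 2 = 12.

12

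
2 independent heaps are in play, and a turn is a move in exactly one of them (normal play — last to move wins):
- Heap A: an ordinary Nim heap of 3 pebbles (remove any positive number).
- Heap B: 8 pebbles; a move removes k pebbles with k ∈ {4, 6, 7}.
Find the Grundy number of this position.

1

Heap A is a plain Nim heap of size 3, so its Grundy value is 3.
Grundy values for heap B (subtraction set {4, 6, 7}):
g(0) = mex{} = 0
g(1) = mex{} = 0
g(2) = mex{} = 0
g(3) = mex{} = 0
g(4) = mex{0} = 1
g(5) = mex{0} = 1
g(6) = mex{0} = 1
g(7) = mex{0} = 1
g(8) = mex{0,1} = 2
So g(8) = 2.
By the Sprague-Grundy theorem, the Grundy value of a sum of independent games is the XOR of the component values.
Combined value = 3 XOR 2 = 1.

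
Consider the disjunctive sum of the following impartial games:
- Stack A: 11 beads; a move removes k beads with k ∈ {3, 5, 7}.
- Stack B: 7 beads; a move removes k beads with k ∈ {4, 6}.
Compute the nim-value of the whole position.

1

For stack A, compute g(0), g(1), … with moves {3, 5, 7}:
k:     0  1  2  3  4  5  6  7  8  9 10 11
g(k):  0  0  0  1  1  1  2  2  2  3  0  0
So g(11) = 0.
Grundy values for stack B (subtraction set {4, 6}):
k:     0  1  2  3  4  5  6  7
g(k):  0  0  0  0  1  1  1  1
So g(7) = 1.
By the Sprague-Grundy theorem, the Grundy value of a sum of independent games is the XOR of the component values.
Combined value = 0 ⊕ 1 = 1.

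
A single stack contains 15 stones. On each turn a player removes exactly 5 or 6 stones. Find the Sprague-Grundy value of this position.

Compute g(0), g(1), … for moves {5, 6}:
k:     0  1  2  3  4  5  6  7  8  9 10 11 12 13 14 15
g(k):  0  0  0  0  0  1  1  1  1  1  2  0  0  0  0  0
So g(15) = 0.

0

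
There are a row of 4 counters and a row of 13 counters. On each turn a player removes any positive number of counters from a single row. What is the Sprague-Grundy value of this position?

Compute the nim-sum pairwise:
4 XOR 13 = 9

9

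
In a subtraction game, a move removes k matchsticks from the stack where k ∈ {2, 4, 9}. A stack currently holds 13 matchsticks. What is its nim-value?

0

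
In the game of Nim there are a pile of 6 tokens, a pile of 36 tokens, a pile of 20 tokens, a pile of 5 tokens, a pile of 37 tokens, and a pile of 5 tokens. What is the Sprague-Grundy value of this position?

19

Bitwise XOR of the heap sizes:
  000110  (6)
  100100  (36)
  010100  (20)
  000101  (5)
  100101  (37)
  000101  (5)
  ------
  010011  (19)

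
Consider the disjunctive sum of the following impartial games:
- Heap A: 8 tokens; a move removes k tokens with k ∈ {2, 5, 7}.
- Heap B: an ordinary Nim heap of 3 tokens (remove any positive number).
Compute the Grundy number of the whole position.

Grundy values for heap A (subtraction set {2, 5, 7}):
g(0) = mex{} = 0
g(1) = mex{} = 0
g(2) = mex{0} = 1
g(3) = mex{0} = 1
g(4) = mex{1} = 0
g(5) = mex{0,1} = 2
g(6) = mex{0} = 1
g(7) = mex{0,1,2} = 3
g(8) = mex{0,1} = 2
So g(8) = 2.
Heap B is a plain Nim heap of size 3, so its Grundy value is 3.
The value of a disjunctive sum is the nim-sum of the parts.
Combined value = 2 ⊕ 3 = 1.

1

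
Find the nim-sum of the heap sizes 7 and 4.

3

Bitwise XOR of the heap sizes:
  111  (7)
  100  (4)
  ---
  011  (3)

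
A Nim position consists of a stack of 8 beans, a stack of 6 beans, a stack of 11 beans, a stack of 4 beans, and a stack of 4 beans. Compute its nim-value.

5

Compute the nim-sum pairwise:
8 ⊕ 6 = 14
14 ⊕ 11 = 5
5 ⊕ 4 = 1
1 ⊕ 4 = 5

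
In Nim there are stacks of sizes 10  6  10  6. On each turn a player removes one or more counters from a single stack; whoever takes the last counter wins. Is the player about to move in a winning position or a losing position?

Losing position

Bitwise XOR of the heap sizes:
  1010  (10)
  0110  (6)
  1010  (10)
  0110  (6)
  ----
  0000  (0)
The nim-sum is 0, so this is a P-position: the player to move is in a losing position under optimal play.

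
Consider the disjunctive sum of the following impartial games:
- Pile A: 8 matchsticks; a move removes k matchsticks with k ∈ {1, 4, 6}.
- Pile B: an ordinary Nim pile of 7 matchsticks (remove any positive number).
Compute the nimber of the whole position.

Grundy values for pile A (subtraction set {1, 4, 6}):
g(0) = mex{} = 0
g(1) = mex{0} = 1
g(2) = mex{1} = 0
g(3) = mex{0} = 1
g(4) = mex{0,1} = 2
g(5) = mex{1,2} = 0
g(6) = mex{0} = 1
g(7) = mex{1} = 0
g(8) = mex{0,2} = 1
So g(8) = 1.
Pile B is a plain Nim pile of size 7, so its Grundy value is 7.
The value of a disjunctive sum is the nim-sum of the parts.
Combined value = 1 ⊕ 7 = 6.

6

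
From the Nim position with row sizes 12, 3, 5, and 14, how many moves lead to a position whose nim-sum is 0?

Nim-sum: 12 ⊕ 3 ⊕ 5 ⊕ 14 = 4.
The overall nim-sum is X = 4. A row of size p has a winning move iff p XOR X < p (reduce it to p XOR X).
  12: 12 XOR 4 = 8 < 12 — winning move (to 8).
  3: 3 XOR 4 = 7 ≥ 3 — no move.
  5: 5 XOR 4 = 1 < 5 — winning move (to 1).
  14: 14 XOR 4 = 10 < 14 — winning move (to 10).
That gives 3 winning moves.

3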